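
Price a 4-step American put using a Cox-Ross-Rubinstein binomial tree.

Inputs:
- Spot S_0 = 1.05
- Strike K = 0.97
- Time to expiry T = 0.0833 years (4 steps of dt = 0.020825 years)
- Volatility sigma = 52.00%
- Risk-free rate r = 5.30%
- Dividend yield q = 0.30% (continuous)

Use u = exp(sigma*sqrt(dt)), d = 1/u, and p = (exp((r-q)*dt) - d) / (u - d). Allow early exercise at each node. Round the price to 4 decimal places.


Answer: Price = V(0,0) = 0.0306

Derivation:
dt = T/N = 0.020825
u = exp(sigma*sqrt(dt)) = 1.077928; d = 1/u = 0.927706
p = (exp((r-q)*dt) - d) / (u - d) = 0.488184
Discount per step: exp(-r*dt) = 0.998897
Stock lattice S(k, i) with i counting down-moves:
  k=0: S(0,0) = 1.0500
  k=1: S(1,0) = 1.1318; S(1,1) = 0.9741
  k=2: S(2,0) = 1.2200; S(2,1) = 1.0500; S(2,2) = 0.9037
  k=3: S(3,0) = 1.3151; S(3,1) = 1.1318; S(3,2) = 0.9741; S(3,3) = 0.8383
  k=4: S(4,0) = 1.4176; S(4,1) = 1.2200; S(4,2) = 1.0500; S(4,3) = 0.9037; S(4,4) = 0.7777
Terminal payoffs V(N, i) = max(K - S_T, 0):
  V(4,0) = 0.000000; V(4,1) = 0.000000; V(4,2) = 0.000000; V(4,3) = 0.066330; V(4,4) = 0.192267
Backward induction: V(k, i) = exp(-r*dt) * [p * V(k+1, i) + (1-p) * V(k+1, i+1)]; then take max(V_cont, immediate exercise) for American.
  V(3,0) = exp(-r*dt) * [p*0.000000 + (1-p)*0.000000] = 0.000000; exercise = 0.000000; V(3,0) = max -> 0.000000
  V(3,1) = exp(-r*dt) * [p*0.000000 + (1-p)*0.000000] = 0.000000; exercise = 0.000000; V(3,1) = max -> 0.000000
  V(3,2) = exp(-r*dt) * [p*0.000000 + (1-p)*0.066330] = 0.033911; exercise = 0.000000; V(3,2) = max -> 0.033911
  V(3,3) = exp(-r*dt) * [p*0.066330 + (1-p)*0.192267] = 0.130642; exercise = 0.131660; V(3,3) = max -> 0.131660
  V(2,0) = exp(-r*dt) * [p*0.000000 + (1-p)*0.000000] = 0.000000; exercise = 0.000000; V(2,0) = max -> 0.000000
  V(2,1) = exp(-r*dt) * [p*0.000000 + (1-p)*0.033911] = 0.017337; exercise = 0.000000; V(2,1) = max -> 0.017337
  V(2,2) = exp(-r*dt) * [p*0.033911 + (1-p)*0.131660] = 0.083848; exercise = 0.066330; V(2,2) = max -> 0.083848
  V(1,0) = exp(-r*dt) * [p*0.000000 + (1-p)*0.017337] = 0.008864; exercise = 0.000000; V(1,0) = max -> 0.008864
  V(1,1) = exp(-r*dt) * [p*0.017337 + (1-p)*0.083848] = 0.051322; exercise = 0.000000; V(1,1) = max -> 0.051322
  V(0,0) = exp(-r*dt) * [p*0.008864 + (1-p)*0.051322] = 0.030561; exercise = 0.000000; V(0,0) = max -> 0.030561


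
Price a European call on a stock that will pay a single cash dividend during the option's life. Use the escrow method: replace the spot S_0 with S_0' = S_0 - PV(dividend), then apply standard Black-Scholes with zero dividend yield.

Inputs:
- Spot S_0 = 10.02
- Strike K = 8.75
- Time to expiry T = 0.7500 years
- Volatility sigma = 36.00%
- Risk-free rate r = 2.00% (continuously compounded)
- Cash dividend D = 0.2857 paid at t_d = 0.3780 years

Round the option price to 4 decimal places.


PV(D) = D * exp(-r * t_d) = 0.2857 * 0.99246850 = 0.28354825
S_0' = S_0 - PV(D) = 10.0200 - 0.28354825 = 9.73645175
d1 = (ln(S_0'/K) + (r + sigma^2/2)*T) / (sigma*sqrt(T)) = 0.54663220
d2 = d1 - sigma*sqrt(T) = 0.23486306
exp(-rT) = 0.98511194
N(d1) = 0.70768428; N(d2) = 0.59284249
C = S_0' * N(d1) - K * exp(-rT) * N(d2) = 9.73645175 * 0.70768428 - 8.7500 * 0.98511194 * 0.59284249 = 1.7802

Answer: Price = 1.7802


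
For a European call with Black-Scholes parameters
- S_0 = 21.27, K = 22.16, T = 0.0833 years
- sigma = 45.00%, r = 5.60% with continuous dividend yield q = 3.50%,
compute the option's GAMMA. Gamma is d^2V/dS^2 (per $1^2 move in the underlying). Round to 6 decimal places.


d1 = -0.2372060600; d2 = -0.3670838872
phi(d1) = 0.3878751030; exp(-qT) = 0.9970887459; exp(-rT) = 0.9953460633
Gamma = exp(-qT) * phi(d1) / (S * sigma * sqrt(T)) = 0.9970887459 * 0.3878751030 / (21.2700 * 0.4500 * 0.2886173938) = 0.139998

Answer: Gamma = 0.139998


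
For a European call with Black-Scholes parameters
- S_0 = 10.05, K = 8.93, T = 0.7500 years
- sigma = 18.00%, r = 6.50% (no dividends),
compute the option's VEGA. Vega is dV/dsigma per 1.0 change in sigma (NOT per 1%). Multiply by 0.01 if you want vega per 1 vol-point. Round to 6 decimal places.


d1 = 1.1486463127; d2 = 0.9927617400
phi(d1) = 0.2062569187; exp(-qT) = 1.0000000000; exp(-rT) = 0.9524192047
Vega = S * exp(-qT) * phi(d1) * sqrt(T) = 10.0500 * 1.0000000000 * 0.2062569187 * 0.8660254038 = 1.795168

Answer: Vega = 1.795168


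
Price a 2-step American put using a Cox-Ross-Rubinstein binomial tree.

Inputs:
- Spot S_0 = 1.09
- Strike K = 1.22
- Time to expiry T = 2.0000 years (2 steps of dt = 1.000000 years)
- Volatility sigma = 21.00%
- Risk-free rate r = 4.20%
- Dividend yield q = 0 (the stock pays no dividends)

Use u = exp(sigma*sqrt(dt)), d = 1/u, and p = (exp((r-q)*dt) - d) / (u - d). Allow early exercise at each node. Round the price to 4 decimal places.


Answer: Price = V(0,0) = 0.1751

Derivation:
dt = T/N = 1.000000
u = exp(sigma*sqrt(dt)) = 1.233678; d = 1/u = 0.810584
p = (exp((r-q)*dt) - d) / (u - d) = 0.549075
Discount per step: exp(-r*dt) = 0.958870
Stock lattice S(k, i) with i counting down-moves:
  k=0: S(0,0) = 1.0900
  k=1: S(1,0) = 1.3447; S(1,1) = 0.8835
  k=2: S(2,0) = 1.6589; S(2,1) = 1.0900; S(2,2) = 0.7162
Terminal payoffs V(N, i) = max(K - S_T, 0):
  V(2,0) = 0.000000; V(2,1) = 0.130000; V(2,2) = 0.503819
Backward induction: V(k, i) = exp(-r*dt) * [p * V(k+1, i) + (1-p) * V(k+1, i+1)]; then take max(V_cont, immediate exercise) for American.
  V(1,0) = exp(-r*dt) * [p*0.000000 + (1-p)*0.130000] = 0.056209; exercise = 0.000000; V(1,0) = max -> 0.056209
  V(1,1) = exp(-r*dt) * [p*0.130000 + (1-p)*0.503819] = 0.286284; exercise = 0.336463; V(1,1) = max -> 0.336463
  V(0,0) = exp(-r*dt) * [p*0.056209 + (1-p)*0.336463] = 0.175073; exercise = 0.130000; V(0,0) = max -> 0.175073


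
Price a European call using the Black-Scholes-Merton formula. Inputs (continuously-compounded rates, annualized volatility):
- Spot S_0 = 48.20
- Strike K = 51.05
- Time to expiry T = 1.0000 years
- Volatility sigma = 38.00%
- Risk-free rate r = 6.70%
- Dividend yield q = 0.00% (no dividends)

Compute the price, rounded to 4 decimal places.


d1 = (ln(S/K) + (r - q + 0.5*sigma^2) * T) / (sigma * sqrt(T)) = 0.21514073
d2 = d1 - sigma * sqrt(T) = -0.16485927
exp(-rT) = 0.93519520; exp(-qT) = 1.00000000
C = S_0 * exp(-qT) * N(d1) - K * exp(-rT) * N(d2)
N(d1) = 0.58517120; N(d2) = 0.43452737
C = 48.2000 * 1.00000000 * 0.58517120 - 51.0500 * 0.93519520 * 0.43452737 = 7.4602

Answer: Price = 7.4602


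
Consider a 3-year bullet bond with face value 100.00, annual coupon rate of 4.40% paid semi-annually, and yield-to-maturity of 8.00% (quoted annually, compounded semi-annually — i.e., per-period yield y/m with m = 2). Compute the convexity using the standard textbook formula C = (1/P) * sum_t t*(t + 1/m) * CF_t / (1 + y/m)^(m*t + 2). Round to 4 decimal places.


Coupon per period c = face * coupon_rate / m = 2.200000
Periods per year m = 2; per-period yield y/m = 0.040000
Number of cashflows N = 6
Cashflows (t years, CF_t, discount factor 1/(1+y/m)^(m*t), PV):
  t = 0.5000: CF_t = 2.200000, DF = 0.961538, PV = 2.115385
  t = 1.0000: CF_t = 2.200000, DF = 0.924556, PV = 2.034024
  t = 1.5000: CF_t = 2.200000, DF = 0.888996, PV = 1.955792
  t = 2.0000: CF_t = 2.200000, DF = 0.854804, PV = 1.880569
  t = 2.5000: CF_t = 2.200000, DF = 0.821927, PV = 1.808240
  t = 3.0000: CF_t = 102.200000, DF = 0.790315, PV = 80.770145
Price P = sum_t PV_t = 90.564154
Convexity numerator sum_t t*(t + 1/m) * CF_t / (1+y/m)^(m*t + 2):
  t = 0.5000: term = 0.977896
  t = 1.0000: term = 2.820854
  t = 1.5000: term = 5.424719
  t = 2.0000: term = 8.693460
  t = 2.5000: term = 12.538644
  t = 3.0000: term = 784.103659
Convexity = (1/P) * sum = 814.559231 / 90.564154 = 8.994279

Answer: Convexity = 8.9943


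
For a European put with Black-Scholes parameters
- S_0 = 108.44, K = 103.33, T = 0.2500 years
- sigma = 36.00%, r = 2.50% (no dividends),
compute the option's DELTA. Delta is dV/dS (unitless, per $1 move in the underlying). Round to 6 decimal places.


Answer: Delta = -0.347202

Derivation:
d1 = 0.3928848578; d2 = 0.2128848578
phi(d1) = 0.3693104027; exp(-qT) = 1.0000000000; exp(-rT) = 0.9937694906
N(-d1) = 0.3472022629
Delta = -exp(-qT) * N(-d1) = -1.0000000000 * 0.3472022629 = -0.347202


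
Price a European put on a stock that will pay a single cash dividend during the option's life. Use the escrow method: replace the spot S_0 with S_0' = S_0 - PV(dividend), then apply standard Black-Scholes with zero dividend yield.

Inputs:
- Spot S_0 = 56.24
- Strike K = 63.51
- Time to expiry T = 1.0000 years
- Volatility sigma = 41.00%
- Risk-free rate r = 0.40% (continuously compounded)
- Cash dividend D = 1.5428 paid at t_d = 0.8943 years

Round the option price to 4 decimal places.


Answer: Price = 14.4425

Derivation:
PV(D) = D * exp(-r * t_d) = 1.5428 * 0.99642919 = 1.53729096
S_0' = S_0 - PV(D) = 56.2400 - 1.53729096 = 54.70270904
d1 = (ln(S_0'/K) + (r + sigma^2/2)*T) / (sigma*sqrt(T)) = -0.14935156
d2 = d1 - sigma*sqrt(T) = -0.55935156
exp(-rT) = 0.99600799
N(-d1) = 0.55936188; N(-d2) = 0.71203909
P = K * exp(-rT) * N(-d2) - S_0' * N(-d1) = 63.5100 * 0.99600799 * 0.71203909 - 54.70270904 * 0.55936188 = 14.4425


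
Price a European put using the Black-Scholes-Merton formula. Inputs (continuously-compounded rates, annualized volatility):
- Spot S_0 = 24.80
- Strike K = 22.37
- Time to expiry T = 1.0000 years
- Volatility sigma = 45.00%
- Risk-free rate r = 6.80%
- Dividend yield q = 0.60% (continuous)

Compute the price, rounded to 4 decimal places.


Answer: Price = 2.4431

Derivation:
d1 = (ln(S/K) + (r - q + 0.5*sigma^2) * T) / (sigma * sqrt(T)) = 0.59193973
d2 = d1 - sigma * sqrt(T) = 0.14193973
exp(-rT) = 0.93426047; exp(-qT) = 0.99401796
P = K * exp(-rT) * N(-d2) - S_0 * exp(-qT) * N(-d1)
N(-d1) = 0.27694547; N(-d2) = 0.44356381
P = 22.3700 * 0.93426047 * 0.44356381 - 24.8000 * 0.99401796 * 0.27694547 = 2.4431


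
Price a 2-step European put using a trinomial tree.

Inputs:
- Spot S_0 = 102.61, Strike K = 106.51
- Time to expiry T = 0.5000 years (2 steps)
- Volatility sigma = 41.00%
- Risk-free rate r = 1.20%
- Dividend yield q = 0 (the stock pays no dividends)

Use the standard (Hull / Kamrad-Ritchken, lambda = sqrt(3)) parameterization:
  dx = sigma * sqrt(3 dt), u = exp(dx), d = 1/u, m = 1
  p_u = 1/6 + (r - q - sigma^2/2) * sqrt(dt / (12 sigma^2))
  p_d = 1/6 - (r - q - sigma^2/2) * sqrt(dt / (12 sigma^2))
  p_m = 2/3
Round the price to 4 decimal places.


dt = T/N = 0.250000; dx = sigma*sqrt(3*dt) = 0.355070
u = exp(dx) = 1.426281; d = 1/u = 0.701124
p_u = 0.141302, p_m = 0.666667, p_d = 0.192031
Discount per step: exp(-r*dt) = 0.997004
Stock lattice S(k, j) with j the centered position index:
  k=0: S(0,+0) = 102.6100
  k=1: S(1,-1) = 71.9423; S(1,+0) = 102.6100; S(1,+1) = 146.3507
  k=2: S(2,-2) = 50.4405; S(2,-1) = 71.9423; S(2,+0) = 102.6100; S(2,+1) = 146.3507; S(2,+2) = 208.7372
Terminal payoffs V(N, j) = max(K - S_T, 0):
  V(2,-2) = 56.069493; V(2,-1) = 34.567659; V(2,+0) = 3.900000; V(2,+1) = 0.000000; V(2,+2) = 0.000000
Backward induction: V(k, j) = exp(-r*dt) * [p_u * V(k+1, j+1) + p_m * V(k+1, j) + p_d * V(k+1, j-1)]
  V(1,-1) = exp(-r*dt) * [p_u*3.900000 + p_m*34.567659 + p_d*56.069493] = 34.260349
  V(1,+0) = exp(-r*dt) * [p_u*0.000000 + p_m*3.900000 + p_d*34.567659] = 9.210402
  V(1,+1) = exp(-r*dt) * [p_u*0.000000 + p_m*0.000000 + p_d*3.900000] = 0.746679
  V(0,+0) = exp(-r*dt) * [p_u*0.746679 + p_m*9.210402 + p_d*34.260349] = 12.786419

Answer: Price = V(0,0) = 12.7864


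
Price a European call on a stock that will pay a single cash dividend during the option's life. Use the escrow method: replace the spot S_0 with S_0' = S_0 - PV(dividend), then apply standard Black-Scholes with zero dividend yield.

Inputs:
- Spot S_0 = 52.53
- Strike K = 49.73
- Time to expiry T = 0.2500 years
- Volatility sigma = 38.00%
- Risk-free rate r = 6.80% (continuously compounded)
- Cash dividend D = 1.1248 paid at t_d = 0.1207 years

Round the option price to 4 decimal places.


PV(D) = D * exp(-r * t_d) = 1.1248 * 0.99182599 = 1.11560587
S_0' = S_0 - PV(D) = 52.5300 - 1.11560587 = 51.41439413
d1 = (ln(S_0'/K) + (r + sigma^2/2)*T) / (sigma*sqrt(T)) = 0.35978843
d2 = d1 - sigma*sqrt(T) = 0.16978843
exp(-rT) = 0.98314368
N(d1) = 0.64049732; N(d2) = 0.56741174
C = S_0' * N(d1) - K * exp(-rT) * N(d2) = 51.41439413 * 0.64049732 - 49.7300 * 0.98314368 * 0.56741174 = 5.1890

Answer: Price = 5.1890


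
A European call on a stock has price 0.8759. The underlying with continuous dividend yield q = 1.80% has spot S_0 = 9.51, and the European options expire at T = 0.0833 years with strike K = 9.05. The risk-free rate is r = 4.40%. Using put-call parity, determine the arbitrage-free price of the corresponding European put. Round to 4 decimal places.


Answer: Put price = 0.3970

Derivation:
Put-call parity: C - P = S_0 * exp(-qT) - K * exp(-rT).
S_0 * exp(-qT) = 9.5100 * 0.99850172 = 9.49575139
K * exp(-rT) = 9.0500 * 0.99634151 = 9.01689065
P = C - S*exp(-qT) + K*exp(-rT)
P = 0.8759 - 9.49575139 + 9.01689065 = 0.3970


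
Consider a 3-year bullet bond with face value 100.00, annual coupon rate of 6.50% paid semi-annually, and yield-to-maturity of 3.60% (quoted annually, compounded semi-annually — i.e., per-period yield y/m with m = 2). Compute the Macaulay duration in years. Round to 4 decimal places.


Coupon per period c = face * coupon_rate / m = 3.250000
Periods per year m = 2; per-period yield y/m = 0.018000
Number of cashflows N = 6
Cashflows (t years, CF_t, discount factor 1/(1+y/m)^(m*t), PV):
  t = 0.5000: CF_t = 3.250000, DF = 0.982318, PV = 3.192534
  t = 1.0000: CF_t = 3.250000, DF = 0.964949, PV = 3.136085
  t = 1.5000: CF_t = 3.250000, DF = 0.947887, PV = 3.080633
  t = 2.0000: CF_t = 3.250000, DF = 0.931127, PV = 3.026163
  t = 2.5000: CF_t = 3.250000, DF = 0.914663, PV = 2.972655
  t = 3.0000: CF_t = 103.250000, DF = 0.898490, PV = 92.769110
Price P = sum_t PV_t = 108.177180
Macaulay numerator sum_t t * PV_t:
  t * PV_t at t = 0.5000: 1.596267
  t * PV_t at t = 1.0000: 3.136085
  t * PV_t at t = 1.5000: 4.620950
  t * PV_t at t = 2.0000: 6.052325
  t * PV_t at t = 2.5000: 7.431637
  t * PV_t at t = 3.0000: 278.307331
Macaulay duration D = (sum_t t * PV_t) / P = 301.144596 / 108.177180 = 2.783809

Answer: Macaulay duration = 2.7838 years


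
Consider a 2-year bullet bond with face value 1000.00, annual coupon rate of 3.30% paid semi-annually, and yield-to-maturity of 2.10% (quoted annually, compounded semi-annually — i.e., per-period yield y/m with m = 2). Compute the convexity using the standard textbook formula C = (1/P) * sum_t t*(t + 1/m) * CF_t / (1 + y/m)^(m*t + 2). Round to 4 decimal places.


Coupon per period c = face * coupon_rate / m = 16.500000
Periods per year m = 2; per-period yield y/m = 0.010500
Number of cashflows N = 4
Cashflows (t years, CF_t, discount factor 1/(1+y/m)^(m*t), PV):
  t = 0.5000: CF_t = 16.500000, DF = 0.989609, PV = 16.328550
  t = 1.0000: CF_t = 16.500000, DF = 0.979326, PV = 16.158882
  t = 1.5000: CF_t = 16.500000, DF = 0.969150, PV = 15.990977
  t = 2.0000: CF_t = 1016.500000, DF = 0.959080, PV = 974.904582
Price P = sum_t PV_t = 1023.382991
Convexity numerator sum_t t*(t + 1/m) * CF_t / (1+y/m)^(m*t + 2):
  t = 0.5000: term = 7.995488
  t = 1.0000: term = 23.737224
  t = 1.5000: term = 46.981146
  t = 2.0000: term = 4773.747899
Convexity = (1/P) * sum = 4852.461757 / 1023.382991 = 4.741589

Answer: Convexity = 4.7416


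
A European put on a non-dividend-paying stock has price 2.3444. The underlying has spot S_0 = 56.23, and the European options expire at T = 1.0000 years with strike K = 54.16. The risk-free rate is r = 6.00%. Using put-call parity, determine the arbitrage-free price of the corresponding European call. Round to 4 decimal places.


Answer: Call price = 7.5684

Derivation:
Put-call parity: C - P = S_0 * exp(-qT) - K * exp(-rT).
S_0 * exp(-qT) = 56.2300 * 1.00000000 = 56.23000000
K * exp(-rT) = 54.1600 * 0.94176453 = 51.00596714
C = P + S*exp(-qT) - K*exp(-rT)
C = 2.3444 + 56.23000000 - 51.00596714 = 7.5684


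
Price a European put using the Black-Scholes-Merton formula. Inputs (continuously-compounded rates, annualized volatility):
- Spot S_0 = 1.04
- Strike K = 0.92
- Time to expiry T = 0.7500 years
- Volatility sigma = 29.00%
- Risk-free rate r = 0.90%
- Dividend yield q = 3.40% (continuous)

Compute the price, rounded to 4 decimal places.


d1 = (ln(S/K) + (r - q + 0.5*sigma^2) * T) / (sigma * sqrt(T)) = 0.53908517
d2 = d1 - sigma * sqrt(T) = 0.28793781
exp(-rT) = 0.99327273; exp(-qT) = 0.97482238
P = K * exp(-rT) * N(-d2) - S_0 * exp(-qT) * N(-d1)
N(-d1) = 0.29491404; N(-d2) = 0.38669717
P = 0.9200 * 0.99327273 * 0.38669717 - 1.0400 * 0.97482238 * 0.29491404 = 0.0544

Answer: Price = 0.0544


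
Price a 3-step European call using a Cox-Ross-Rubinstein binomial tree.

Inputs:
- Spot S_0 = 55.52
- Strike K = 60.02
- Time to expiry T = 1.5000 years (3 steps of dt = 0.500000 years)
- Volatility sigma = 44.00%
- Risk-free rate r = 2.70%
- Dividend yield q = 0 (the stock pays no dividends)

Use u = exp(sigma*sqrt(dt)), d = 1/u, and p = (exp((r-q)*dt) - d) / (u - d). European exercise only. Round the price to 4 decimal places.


dt = T/N = 0.500000
u = exp(sigma*sqrt(dt)) = 1.364963; d = 1/u = 0.732621
p = (exp((r-q)*dt) - d) / (u - d) = 0.444334
Discount per step: exp(-r*dt) = 0.986591
Stock lattice S(k, i) with i counting down-moves:
  k=0: S(0,0) = 55.5200
  k=1: S(1,0) = 75.7827; S(1,1) = 40.6751
  k=2: S(2,0) = 103.4406; S(2,1) = 55.5200; S(2,2) = 29.7994
  k=3: S(3,0) = 141.1925; S(3,1) = 75.7827; S(3,2) = 40.6751; S(3,3) = 21.8317
Terminal payoffs V(N, i) = max(S_T - K, 0):
  V(3,0) = 81.172508; V(3,1) = 15.762720; V(3,2) = 0.000000; V(3,3) = 0.000000
Backward induction: V(k, i) = exp(-r*dt) * [p * V(k+1, i) + (1-p) * V(k+1, i+1)].
  V(2,0) = exp(-r*dt) * [p*81.172508 + (1-p)*15.762720] = 44.225399
  V(2,1) = exp(-r*dt) * [p*15.762720 + (1-p)*0.000000] = 6.909990
  V(2,2) = exp(-r*dt) * [p*0.000000 + (1-p)*0.000000] = 0.000000
  V(1,0) = exp(-r*dt) * [p*44.225399 + (1-p)*6.909990] = 23.175491
  V(1,1) = exp(-r*dt) * [p*6.909990 + (1-p)*0.000000] = 3.029170
  V(0,0) = exp(-r*dt) * [p*23.175491 + (1-p)*3.029170] = 11.820204

Answer: Price = V(0,0) = 11.8202


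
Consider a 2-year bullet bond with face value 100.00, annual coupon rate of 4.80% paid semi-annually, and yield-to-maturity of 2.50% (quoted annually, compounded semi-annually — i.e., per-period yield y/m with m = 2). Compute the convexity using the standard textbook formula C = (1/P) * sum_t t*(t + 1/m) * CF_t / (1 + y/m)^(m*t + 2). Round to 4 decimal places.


Coupon per period c = face * coupon_rate / m = 2.400000
Periods per year m = 2; per-period yield y/m = 0.012500
Number of cashflows N = 4
Cashflows (t years, CF_t, discount factor 1/(1+y/m)^(m*t), PV):
  t = 0.5000: CF_t = 2.400000, DF = 0.987654, PV = 2.370370
  t = 1.0000: CF_t = 2.400000, DF = 0.975461, PV = 2.341107
  t = 1.5000: CF_t = 2.400000, DF = 0.963418, PV = 2.312204
  t = 2.0000: CF_t = 102.400000, DF = 0.951524, PV = 97.436086
Price P = sum_t PV_t = 104.459767
Convexity numerator sum_t t*(t + 1/m) * CF_t / (1+y/m)^(m*t + 2):
  t = 0.5000: term = 1.156102
  t = 1.0000: term = 3.425487
  t = 1.5000: term = 6.766395
  t = 2.0000: term = 475.225537
Convexity = (1/P) * sum = 486.573521 / 104.459767 = 4.657999

Answer: Convexity = 4.6580


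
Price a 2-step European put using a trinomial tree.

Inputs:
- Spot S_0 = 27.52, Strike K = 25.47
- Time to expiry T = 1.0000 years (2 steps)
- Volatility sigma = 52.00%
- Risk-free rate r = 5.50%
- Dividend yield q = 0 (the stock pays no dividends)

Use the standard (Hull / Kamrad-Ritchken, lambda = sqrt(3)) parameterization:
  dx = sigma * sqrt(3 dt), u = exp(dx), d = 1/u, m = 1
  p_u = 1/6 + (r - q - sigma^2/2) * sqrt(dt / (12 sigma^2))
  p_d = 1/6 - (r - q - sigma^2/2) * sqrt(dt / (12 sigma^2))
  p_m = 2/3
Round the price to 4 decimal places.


dt = T/N = 0.500000; dx = sigma*sqrt(3*dt) = 0.636867
u = exp(dx) = 1.890549; d = 1/u = 0.528947
p_u = 0.135184, p_m = 0.666667, p_d = 0.198149
Discount per step: exp(-r*dt) = 0.972875
Stock lattice S(k, j) with j the centered position index:
  k=0: S(0,+0) = 27.5200
  k=1: S(1,-1) = 14.5566; S(1,+0) = 27.5200; S(1,+1) = 52.0279
  k=2: S(2,-2) = 7.6997; S(2,-1) = 14.5566; S(2,+0) = 27.5200; S(2,+1) = 52.0279; S(2,+2) = 98.3613
Terminal payoffs V(N, j) = max(K - S_T, 0):
  V(2,-2) = 17.770323; V(2,-1) = 10.913383; V(2,+0) = 0.000000; V(2,+1) = 0.000000; V(2,+2) = 0.000000
Backward induction: V(k, j) = exp(-r*dt) * [p_u * V(k+1, j+1) + p_m * V(k+1, j) + p_d * V(k+1, j-1)]
  V(1,-1) = exp(-r*dt) * [p_u*0.000000 + p_m*10.913383 + p_d*17.770323] = 10.503893
  V(1,+0) = exp(-r*dt) * [p_u*0.000000 + p_m*0.000000 + p_d*10.913383] = 2.103817
  V(1,+1) = exp(-r*dt) * [p_u*0.000000 + p_m*0.000000 + p_d*0.000000] = 0.000000
  V(0,+0) = exp(-r*dt) * [p_u*0.000000 + p_m*2.103817 + p_d*10.503893] = 3.389378

Answer: Price = V(0,0) = 3.3894


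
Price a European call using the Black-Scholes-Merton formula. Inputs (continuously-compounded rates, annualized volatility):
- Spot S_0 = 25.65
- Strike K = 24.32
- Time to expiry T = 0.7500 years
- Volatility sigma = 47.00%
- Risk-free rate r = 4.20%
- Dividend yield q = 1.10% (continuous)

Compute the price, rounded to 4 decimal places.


Answer: Price = 4.9568

Derivation:
d1 = (ln(S/K) + (r - q + 0.5*sigma^2) * T) / (sigma * sqrt(T)) = 0.39144843
d2 = d1 - sigma * sqrt(T) = -0.01558351
exp(-rT) = 0.96899096; exp(-qT) = 0.99178394
C = S_0 * exp(-qT) * N(d1) - K * exp(-rT) * N(d2)
N(d1) = 0.65226710; N(d2) = 0.49378333
C = 25.6500 * 0.99178394 * 0.65226710 - 24.3200 * 0.96899096 * 0.49378333 = 4.9568


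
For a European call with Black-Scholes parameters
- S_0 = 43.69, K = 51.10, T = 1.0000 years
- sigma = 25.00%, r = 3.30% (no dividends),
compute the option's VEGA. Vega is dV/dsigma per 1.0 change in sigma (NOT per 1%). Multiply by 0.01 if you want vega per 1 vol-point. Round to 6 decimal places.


d1 = -0.3696610170; d2 = -0.6196610170
phi(d1) = 0.3725950273; exp(-qT) = 1.0000000000; exp(-rT) = 0.9675385596
Vega = S * exp(-qT) * phi(d1) * sqrt(T) = 43.6900 * 1.0000000000 * 0.3725950273 * 1.0000000000 = 16.278677

Answer: Vega = 16.278677


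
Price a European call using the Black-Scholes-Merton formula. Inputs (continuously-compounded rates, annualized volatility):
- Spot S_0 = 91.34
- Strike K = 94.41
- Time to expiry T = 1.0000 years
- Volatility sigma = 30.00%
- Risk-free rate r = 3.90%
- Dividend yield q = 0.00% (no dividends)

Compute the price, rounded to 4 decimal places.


Answer: Price = 11.1314

Derivation:
d1 = (ln(S/K) + (r - q + 0.5*sigma^2) * T) / (sigma * sqrt(T)) = 0.16980603
d2 = d1 - sigma * sqrt(T) = -0.13019397
exp(-rT) = 0.96175071; exp(-qT) = 1.00000000
C = S_0 * exp(-qT) * N(d1) - K * exp(-rT) * N(d2)
N(d1) = 0.56741866; N(d2) = 0.44820648
C = 91.3400 * 1.00000000 * 0.56741866 - 94.4100 * 0.96175071 * 0.44820648 = 11.1314


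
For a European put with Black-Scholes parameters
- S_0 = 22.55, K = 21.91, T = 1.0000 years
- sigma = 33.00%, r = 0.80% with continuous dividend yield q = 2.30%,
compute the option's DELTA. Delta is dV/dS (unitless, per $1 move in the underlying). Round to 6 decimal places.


Answer: Delta = -0.408579

Derivation:
d1 = 0.2067936738; d2 = -0.1232063262
phi(d1) = 0.3905027197; exp(-qT) = 0.9772624838; exp(-rT) = 0.9920319148
N(-d1) = 0.4180854985
Delta = -exp(-qT) * N(-d1) = -0.9772624838 * 0.4180854985 = -0.408579


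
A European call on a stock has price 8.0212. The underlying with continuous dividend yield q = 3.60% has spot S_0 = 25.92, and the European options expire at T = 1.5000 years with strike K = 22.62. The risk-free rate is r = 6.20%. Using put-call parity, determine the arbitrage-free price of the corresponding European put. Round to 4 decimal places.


Put-call parity: C - P = S_0 * exp(-qT) - K * exp(-rT).
S_0 * exp(-qT) = 25.9200 * 0.94743211 = 24.55744020
K * exp(-rT) = 22.6200 * 0.91119350 = 20.61119698
P = C - S*exp(-qT) + K*exp(-rT)
P = 8.0212 - 24.55744020 + 20.61119698 = 4.0750

Answer: Put price = 4.0750


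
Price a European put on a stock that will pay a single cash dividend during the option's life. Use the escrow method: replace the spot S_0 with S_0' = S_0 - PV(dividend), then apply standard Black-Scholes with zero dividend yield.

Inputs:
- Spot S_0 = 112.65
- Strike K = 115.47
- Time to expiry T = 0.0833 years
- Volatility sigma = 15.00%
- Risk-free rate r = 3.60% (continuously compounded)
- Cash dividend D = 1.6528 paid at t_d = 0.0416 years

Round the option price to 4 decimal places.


PV(D) = D * exp(-r * t_d) = 1.6528 * 0.99850352 = 1.65032662
S_0' = S_0 - PV(D) = 112.6500 - 1.65032662 = 110.99967338
d1 = (ln(S_0'/K) + (r + sigma^2/2)*T) / (sigma*sqrt(T)) = -0.82110025
d2 = d1 - sigma*sqrt(T) = -0.86439286
exp(-rT) = 0.99700569
N(-d1) = 0.79420542; N(-d2) = 0.80631394
P = K * exp(-rT) * N(-d2) - S_0' * N(-d1) = 115.4700 * 0.99700569 * 0.80631394 - 110.99967338 * 0.79420542 = 4.6697

Answer: Price = 4.6697


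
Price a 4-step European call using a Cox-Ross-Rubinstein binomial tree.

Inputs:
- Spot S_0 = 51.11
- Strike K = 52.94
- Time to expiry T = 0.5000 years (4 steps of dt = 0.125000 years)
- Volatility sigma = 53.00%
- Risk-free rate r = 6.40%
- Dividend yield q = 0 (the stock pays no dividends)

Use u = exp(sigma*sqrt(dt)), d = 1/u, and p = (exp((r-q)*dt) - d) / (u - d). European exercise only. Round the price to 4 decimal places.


Answer: Price = V(0,0) = 7.3707

Derivation:
dt = T/N = 0.125000
u = exp(sigma*sqrt(dt)) = 1.206089; d = 1/u = 0.829126
p = (exp((r-q)*dt) - d) / (u - d) = 0.474598
Discount per step: exp(-r*dt) = 0.992032
Stock lattice S(k, i) with i counting down-moves:
  k=0: S(0,0) = 51.1100
  k=1: S(1,0) = 61.6432; S(1,1) = 42.3766
  k=2: S(2,0) = 74.3473; S(2,1) = 51.1100; S(2,2) = 35.1356
  k=3: S(3,0) = 89.6694; S(3,1) = 61.6432; S(3,2) = 42.3766; S(3,3) = 29.1318
  k=4: S(4,0) = 108.1494; S(4,1) = 74.3473; S(4,2) = 51.1100; S(4,3) = 35.1356; S(4,4) = 24.1539
Terminal payoffs V(N, i) = max(S_T - K, 0):
  V(4,0) = 55.209374; V(4,1) = 21.407256; V(4,2) = 0.000000; V(4,3) = 0.000000; V(4,4) = 0.000000
Backward induction: V(k, i) = exp(-r*dt) * [p * V(k+1, i) + (1-p) * V(k+1, i+1)].
  V(3,0) = exp(-r*dt) * [p*55.209374 + (1-p)*21.407256] = 37.151274
  V(3,1) = exp(-r*dt) * [p*21.407256 + (1-p)*0.000000] = 10.078888
  V(3,2) = exp(-r*dt) * [p*0.000000 + (1-p)*0.000000] = 0.000000
  V(3,3) = exp(-r*dt) * [p*0.000000 + (1-p)*0.000000] = 0.000000
  V(2,0) = exp(-r*dt) * [p*37.151274 + (1-p)*10.078888] = 22.744704
  V(2,1) = exp(-r*dt) * [p*10.078888 + (1-p)*0.000000] = 4.745306
  V(2,2) = exp(-r*dt) * [p*0.000000 + (1-p)*0.000000] = 0.000000
  V(1,0) = exp(-r*dt) * [p*22.744704 + (1-p)*4.745306] = 13.181908
  V(1,1) = exp(-r*dt) * [p*4.745306 + (1-p)*0.000000] = 2.234168
  V(0,0) = exp(-r*dt) * [p*13.181908 + (1-p)*2.234168] = 7.370742


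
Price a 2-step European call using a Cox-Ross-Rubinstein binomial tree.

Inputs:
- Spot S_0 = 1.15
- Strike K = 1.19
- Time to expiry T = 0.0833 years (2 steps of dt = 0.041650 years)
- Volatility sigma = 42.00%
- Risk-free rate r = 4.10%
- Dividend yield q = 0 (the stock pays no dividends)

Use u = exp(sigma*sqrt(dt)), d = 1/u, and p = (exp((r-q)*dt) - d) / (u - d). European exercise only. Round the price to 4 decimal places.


dt = T/N = 0.041650
u = exp(sigma*sqrt(dt)) = 1.089496; d = 1/u = 0.917856
p = (exp((r-q)*dt) - d) / (u - d) = 0.488542
Discount per step: exp(-r*dt) = 0.998294
Stock lattice S(k, i) with i counting down-moves:
  k=0: S(0,0) = 1.1500
  k=1: S(1,0) = 1.2529; S(1,1) = 1.0555
  k=2: S(2,0) = 1.3651; S(2,1) = 1.1500; S(2,2) = 0.9688
Terminal payoffs V(N, i) = max(S_T - K, 0):
  V(2,0) = 0.175051; V(2,1) = 0.000000; V(2,2) = 0.000000
Backward induction: V(k, i) = exp(-r*dt) * [p * V(k+1, i) + (1-p) * V(k+1, i+1)].
  V(1,0) = exp(-r*dt) * [p*0.175051 + (1-p)*0.000000] = 0.085374
  V(1,1) = exp(-r*dt) * [p*0.000000 + (1-p)*0.000000] = 0.000000
  V(0,0) = exp(-r*dt) * [p*0.085374 + (1-p)*0.000000] = 0.041638

Answer: Price = V(0,0) = 0.0416


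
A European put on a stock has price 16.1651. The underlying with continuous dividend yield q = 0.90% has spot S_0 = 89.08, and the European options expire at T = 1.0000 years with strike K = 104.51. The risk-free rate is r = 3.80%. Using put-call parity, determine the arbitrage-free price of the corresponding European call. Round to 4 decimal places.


Answer: Call price = 3.8338

Derivation:
Put-call parity: C - P = S_0 * exp(-qT) - K * exp(-rT).
S_0 * exp(-qT) = 89.0800 * 0.99104038 = 88.28187694
K * exp(-rT) = 104.5100 * 0.96271294 = 100.61312945
C = P + S*exp(-qT) - K*exp(-rT)
C = 16.1651 + 88.28187694 - 100.61312945 = 3.8338


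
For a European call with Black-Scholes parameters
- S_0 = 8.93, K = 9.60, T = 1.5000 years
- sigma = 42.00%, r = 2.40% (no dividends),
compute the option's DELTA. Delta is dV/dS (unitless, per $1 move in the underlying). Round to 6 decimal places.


d1 = 0.1865369963; d2 = -0.3278558497
phi(d1) = 0.3920615020; exp(-qT) = 1.0000000000; exp(-rT) = 0.9646402935
N(d1) = 0.5739881655
Delta = exp(-qT) * N(d1) = 1.0000000000 * 0.5739881655 = 0.573988

Answer: Delta = 0.573988


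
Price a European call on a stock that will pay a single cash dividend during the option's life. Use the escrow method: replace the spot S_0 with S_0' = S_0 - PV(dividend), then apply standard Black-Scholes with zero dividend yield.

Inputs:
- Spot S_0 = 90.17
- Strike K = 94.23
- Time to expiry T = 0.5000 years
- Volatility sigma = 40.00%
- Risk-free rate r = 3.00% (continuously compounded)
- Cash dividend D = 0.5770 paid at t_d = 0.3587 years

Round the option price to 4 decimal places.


PV(D) = D * exp(-r * t_d) = 0.5770 * 0.98929669 = 0.57082419
S_0' = S_0 - PV(D) = 90.1700 - 0.57082419 = 89.59917581
d1 = (ln(S_0'/K) + (r + sigma^2/2)*T) / (sigma*sqrt(T)) = 0.01629004
d2 = d1 - sigma*sqrt(T) = -0.26655267
exp(-rT) = 0.98511194
N(d1) = 0.50649850; N(d2) = 0.39490680
C = S_0' * N(d1) - K * exp(-rT) * N(d2) = 89.59917581 * 0.50649850 - 94.2300 * 0.98511194 * 0.39490680 = 8.7238

Answer: Price = 8.7238


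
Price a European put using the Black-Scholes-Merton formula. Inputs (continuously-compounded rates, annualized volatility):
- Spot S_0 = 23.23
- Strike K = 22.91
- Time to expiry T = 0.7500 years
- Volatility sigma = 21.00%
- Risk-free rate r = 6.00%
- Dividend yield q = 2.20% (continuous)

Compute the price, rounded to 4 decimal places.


Answer: Price = 1.1909

Derivation:
d1 = (ln(S/K) + (r - q + 0.5*sigma^2) * T) / (sigma * sqrt(T)) = 0.32391302
d2 = d1 - sigma * sqrt(T) = 0.14204769
exp(-rT) = 0.95599748; exp(-qT) = 0.98363538
P = K * exp(-rT) * N(-d2) - S_0 * exp(-qT) * N(-d1)
N(-d1) = 0.37300194; N(-d2) = 0.44352117
P = 22.9100 * 0.95599748 * 0.44352117 - 23.2300 * 0.98363538 * 0.37300194 = 1.1909


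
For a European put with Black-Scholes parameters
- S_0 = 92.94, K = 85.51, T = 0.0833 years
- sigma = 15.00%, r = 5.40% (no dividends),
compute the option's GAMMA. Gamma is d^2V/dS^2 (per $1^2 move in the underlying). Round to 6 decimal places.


Answer: Gamma = 0.012123

Derivation:
d1 = 2.0501448722; d2 = 2.0068522632
phi(d1) = 0.0487775296; exp(-qT) = 1.0000000000; exp(-rT) = 0.9955119017
Gamma = exp(-qT) * phi(d1) / (S * sigma * sqrt(T)) = 1.0000000000 * 0.0487775296 / (92.9400 * 0.1500 * 0.2886173938) = 0.012123


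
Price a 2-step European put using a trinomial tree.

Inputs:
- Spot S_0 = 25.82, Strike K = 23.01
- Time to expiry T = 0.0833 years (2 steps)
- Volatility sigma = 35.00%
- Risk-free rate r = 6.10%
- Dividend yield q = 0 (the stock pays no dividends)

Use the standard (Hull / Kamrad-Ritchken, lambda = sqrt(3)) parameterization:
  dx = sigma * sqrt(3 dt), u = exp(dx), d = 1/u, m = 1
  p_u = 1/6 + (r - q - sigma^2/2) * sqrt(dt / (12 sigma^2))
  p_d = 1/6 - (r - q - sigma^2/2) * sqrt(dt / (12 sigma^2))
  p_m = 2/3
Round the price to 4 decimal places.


Answer: Price = V(0,0) = 0.1219

Derivation:
dt = T/N = 0.041650; dx = sigma*sqrt(3*dt) = 0.123719
u = exp(dx) = 1.131698; d = 1/u = 0.883628
p_u = 0.166625, p_m = 0.666667, p_d = 0.166709
Discount per step: exp(-r*dt) = 0.997463
Stock lattice S(k, j) with j the centered position index:
  k=0: S(0,+0) = 25.8200
  k=1: S(1,-1) = 22.8153; S(1,+0) = 25.8200; S(1,+1) = 29.2204
  k=2: S(2,-2) = 20.1602; S(2,-1) = 22.8153; S(2,+0) = 25.8200; S(2,+1) = 29.2204; S(2,+2) = 33.0687
Terminal payoffs V(N, j) = max(K - S_T, 0):
  V(2,-2) = 2.849777; V(2,-1) = 0.194721; V(2,+0) = 0.000000; V(2,+1) = 0.000000; V(2,+2) = 0.000000
Backward induction: V(k, j) = exp(-r*dt) * [p_u * V(k+1, j+1) + p_m * V(k+1, j) + p_d * V(k+1, j-1)]
  V(1,-1) = exp(-r*dt) * [p_u*0.000000 + p_m*0.194721 + p_d*2.849777] = 0.603362
  V(1,+0) = exp(-r*dt) * [p_u*0.000000 + p_m*0.000000 + p_d*0.194721] = 0.032379
  V(1,+1) = exp(-r*dt) * [p_u*0.000000 + p_m*0.000000 + p_d*0.000000] = 0.000000
  V(0,+0) = exp(-r*dt) * [p_u*0.000000 + p_m*0.032379 + p_d*0.603362] = 0.121862


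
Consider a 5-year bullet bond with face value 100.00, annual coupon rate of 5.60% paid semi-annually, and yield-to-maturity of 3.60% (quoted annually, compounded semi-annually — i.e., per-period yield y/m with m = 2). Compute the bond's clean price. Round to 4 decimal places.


Answer: Price = 109.0773

Derivation:
Coupon per period c = face * coupon_rate / m = 2.800000
Periods per year m = 2; per-period yield y/m = 0.018000
Number of cashflows N = 10
Cashflows (t years, CF_t, discount factor 1/(1+y/m)^(m*t), PV):
  t = 0.5000: CF_t = 2.800000, DF = 0.982318, PV = 2.750491
  t = 1.0000: CF_t = 2.800000, DF = 0.964949, PV = 2.701858
  t = 1.5000: CF_t = 2.800000, DF = 0.947887, PV = 2.654084
  t = 2.0000: CF_t = 2.800000, DF = 0.931127, PV = 2.607155
  t = 2.5000: CF_t = 2.800000, DF = 0.914663, PV = 2.561056
  t = 3.0000: CF_t = 2.800000, DF = 0.898490, PV = 2.515772
  t = 3.5000: CF_t = 2.800000, DF = 0.882603, PV = 2.471289
  t = 4.0000: CF_t = 2.800000, DF = 0.866997, PV = 2.427593
  t = 4.5000: CF_t = 2.800000, DF = 0.851667, PV = 2.384669
  t = 5.0000: CF_t = 102.800000, DF = 0.836608, PV = 86.003343
Price P = sum_t PV_t = 109.077311


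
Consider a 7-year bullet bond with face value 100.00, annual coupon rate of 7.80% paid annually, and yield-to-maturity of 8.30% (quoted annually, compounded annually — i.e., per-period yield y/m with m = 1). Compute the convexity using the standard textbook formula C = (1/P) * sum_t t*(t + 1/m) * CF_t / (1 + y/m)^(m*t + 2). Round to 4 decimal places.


Coupon per period c = face * coupon_rate / m = 7.800000
Periods per year m = 1; per-period yield y/m = 0.083000
Number of cashflows N = 7
Cashflows (t years, CF_t, discount factor 1/(1+y/m)^(m*t), PV):
  t = 1.0000: CF_t = 7.800000, DF = 0.923361, PV = 7.202216
  t = 2.0000: CF_t = 7.800000, DF = 0.852596, PV = 6.650246
  t = 3.0000: CF_t = 7.800000, DF = 0.787254, PV = 6.140578
  t = 4.0000: CF_t = 7.800000, DF = 0.726919, PV = 5.669970
  t = 5.0000: CF_t = 7.800000, DF = 0.671209, PV = 5.235430
  t = 6.0000: CF_t = 7.800000, DF = 0.619768, PV = 4.834192
  t = 7.0000: CF_t = 107.800000, DF = 0.572270, PV = 61.690681
Price P = sum_t PV_t = 97.423312
Convexity numerator sum_t t*(t + 1/m) * CF_t / (1+y/m)^(m*t + 2):
  t = 1.0000: term = 12.281155
  t = 2.0000: term = 34.019821
  t = 3.0000: term = 62.825155
  t = 4.0000: term = 96.683833
  t = 5.0000: term = 133.911126
  t = 6.0000: term = 173.107642
  t = 7.0000: term = 2945.443376
Convexity = (1/P) * sum = 3458.272108 / 97.423312 = 35.497378

Answer: Convexity = 35.4974


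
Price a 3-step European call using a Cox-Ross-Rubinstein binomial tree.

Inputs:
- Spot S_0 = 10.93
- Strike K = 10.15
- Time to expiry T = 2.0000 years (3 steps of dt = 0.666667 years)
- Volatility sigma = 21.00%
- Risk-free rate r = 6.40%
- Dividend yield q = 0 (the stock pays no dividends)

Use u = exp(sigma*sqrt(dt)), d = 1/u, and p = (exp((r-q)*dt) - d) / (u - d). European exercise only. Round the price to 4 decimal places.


dt = T/N = 0.666667
u = exp(sigma*sqrt(dt)) = 1.187042; d = 1/u = 0.842430
p = (exp((r-q)*dt) - d) / (u - d) = 0.583729
Discount per step: exp(-r*dt) = 0.958231
Stock lattice S(k, i) with i counting down-moves:
  k=0: S(0,0) = 10.9300
  k=1: S(1,0) = 12.9744; S(1,1) = 9.2078
  k=2: S(2,0) = 15.4011; S(2,1) = 10.9300; S(2,2) = 7.7569
  k=3: S(3,0) = 18.2818; S(3,1) = 12.9744; S(3,2) = 9.2078; S(3,3) = 6.5346
Terminal payoffs V(N, i) = max(S_T - K, 0):
  V(3,0) = 8.131766; V(3,1) = 2.824366; V(3,2) = 0.000000; V(3,3) = 0.000000
Backward induction: V(k, i) = exp(-r*dt) * [p * V(k+1, i) + (1-p) * V(k+1, i+1)].
  V(2,0) = exp(-r*dt) * [p*8.131766 + (1-p)*2.824366] = 5.675072
  V(2,1) = exp(-r*dt) * [p*2.824366 + (1-p)*0.000000] = 1.579801
  V(2,2) = exp(-r*dt) * [p*0.000000 + (1-p)*0.000000] = 0.000000
  V(1,0) = exp(-r*dt) * [p*5.675072 + (1-p)*1.579801] = 3.804491
  V(1,1) = exp(-r*dt) * [p*1.579801 + (1-p)*0.000000] = 0.883657
  V(0,0) = exp(-r*dt) * [p*3.804491 + (1-p)*0.883657] = 2.480507

Answer: Price = V(0,0) = 2.4805


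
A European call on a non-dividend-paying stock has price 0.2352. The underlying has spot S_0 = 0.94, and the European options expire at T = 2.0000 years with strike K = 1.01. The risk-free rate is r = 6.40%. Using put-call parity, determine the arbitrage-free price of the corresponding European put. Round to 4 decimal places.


Put-call parity: C - P = S_0 * exp(-qT) - K * exp(-rT).
S_0 * exp(-qT) = 0.9400 * 1.00000000 = 0.94000000
K * exp(-rT) = 1.0100 * 0.87985338 = 0.88865191
P = C - S*exp(-qT) + K*exp(-rT)
P = 0.2352 - 0.94000000 + 0.88865191 = 0.1839

Answer: Put price = 0.1839


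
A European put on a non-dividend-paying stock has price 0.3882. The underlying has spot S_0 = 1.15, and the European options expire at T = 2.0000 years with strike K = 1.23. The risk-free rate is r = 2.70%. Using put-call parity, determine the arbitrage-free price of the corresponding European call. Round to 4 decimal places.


Answer: Call price = 0.3729

Derivation:
Put-call parity: C - P = S_0 * exp(-qT) - K * exp(-rT).
S_0 * exp(-qT) = 1.1500 * 1.00000000 = 1.15000000
K * exp(-rT) = 1.2300 * 0.94743211 = 1.16534149
C = P + S*exp(-qT) - K*exp(-rT)
C = 0.3882 + 1.15000000 - 1.16534149 = 0.3729


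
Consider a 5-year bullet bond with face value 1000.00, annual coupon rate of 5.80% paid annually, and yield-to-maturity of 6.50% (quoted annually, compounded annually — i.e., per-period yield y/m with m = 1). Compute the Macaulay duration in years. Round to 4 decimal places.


Coupon per period c = face * coupon_rate / m = 58.000000
Periods per year m = 1; per-period yield y/m = 0.065000
Number of cashflows N = 5
Cashflows (t years, CF_t, discount factor 1/(1+y/m)^(m*t), PV):
  t = 1.0000: CF_t = 58.000000, DF = 0.938967, PV = 54.460094
  t = 2.0000: CF_t = 58.000000, DF = 0.881659, PV = 51.136238
  t = 3.0000: CF_t = 58.000000, DF = 0.827849, PV = 48.015247
  t = 4.0000: CF_t = 58.000000, DF = 0.777323, PV = 45.084739
  t = 5.0000: CF_t = 1058.000000, DF = 0.729881, PV = 772.213925
Price P = sum_t PV_t = 970.910244
Macaulay numerator sum_t t * PV_t:
  t * PV_t at t = 1.0000: 54.460094
  t * PV_t at t = 2.0000: 102.272477
  t * PV_t at t = 3.0000: 144.045742
  t * PV_t at t = 4.0000: 180.338957
  t * PV_t at t = 5.0000: 3861.069625
Macaulay duration D = (sum_t t * PV_t) / P = 4342.186895 / 970.910244 = 4.472285

Answer: Macaulay duration = 4.4723 years


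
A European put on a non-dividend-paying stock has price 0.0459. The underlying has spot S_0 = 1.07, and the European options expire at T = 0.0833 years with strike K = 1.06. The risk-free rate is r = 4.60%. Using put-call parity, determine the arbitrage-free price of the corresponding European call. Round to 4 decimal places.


Put-call parity: C - P = S_0 * exp(-qT) - K * exp(-rT).
S_0 * exp(-qT) = 1.0700 * 1.00000000 = 1.07000000
K * exp(-rT) = 1.0600 * 0.99617553 = 1.05594606
C = P + S*exp(-qT) - K*exp(-rT)
C = 0.0459 + 1.07000000 - 1.05594606 = 0.0600

Answer: Call price = 0.0600


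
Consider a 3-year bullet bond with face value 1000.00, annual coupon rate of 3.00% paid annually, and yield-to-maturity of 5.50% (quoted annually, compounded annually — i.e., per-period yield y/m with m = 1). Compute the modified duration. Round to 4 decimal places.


Answer: Modified duration = 2.7584

Derivation:
Coupon per period c = face * coupon_rate / m = 30.000000
Periods per year m = 1; per-period yield y/m = 0.055000
Number of cashflows N = 3
Cashflows (t years, CF_t, discount factor 1/(1+y/m)^(m*t), PV):
  t = 1.0000: CF_t = 30.000000, DF = 0.947867, PV = 28.436019
  t = 2.0000: CF_t = 30.000000, DF = 0.898452, PV = 26.953572
  t = 3.0000: CF_t = 1030.000000, DF = 0.851614, PV = 877.162074
Price P = sum_t PV_t = 932.551666
First compute Macaulay numerator sum_t t * PV_t:
  t * PV_t at t = 1.0000: 28.436019
  t * PV_t at t = 2.0000: 53.907145
  t * PV_t at t = 3.0000: 2631.486222
Macaulay duration D = 2713.829386 / 932.551666 = 2.910112
Modified duration = D / (1 + y/m) = 2.910112 / (1 + 0.055000) = 2.758400
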